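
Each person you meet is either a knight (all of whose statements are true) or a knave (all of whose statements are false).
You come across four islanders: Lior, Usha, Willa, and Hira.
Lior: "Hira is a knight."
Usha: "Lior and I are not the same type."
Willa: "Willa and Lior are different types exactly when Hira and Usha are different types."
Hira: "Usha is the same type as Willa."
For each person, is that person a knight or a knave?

Lior is a knave, Usha is a knight, Willa is a knave, and Hira is a knave.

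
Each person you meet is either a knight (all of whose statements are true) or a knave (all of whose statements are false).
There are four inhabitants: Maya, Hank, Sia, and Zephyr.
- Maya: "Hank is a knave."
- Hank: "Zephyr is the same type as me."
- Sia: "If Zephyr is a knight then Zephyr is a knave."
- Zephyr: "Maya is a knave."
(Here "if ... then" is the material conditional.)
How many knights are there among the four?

The unique consistent assignment is Maya=knave, Hank=knight, Sia=knave, Zephyr=knight.
That has 2 knights.

2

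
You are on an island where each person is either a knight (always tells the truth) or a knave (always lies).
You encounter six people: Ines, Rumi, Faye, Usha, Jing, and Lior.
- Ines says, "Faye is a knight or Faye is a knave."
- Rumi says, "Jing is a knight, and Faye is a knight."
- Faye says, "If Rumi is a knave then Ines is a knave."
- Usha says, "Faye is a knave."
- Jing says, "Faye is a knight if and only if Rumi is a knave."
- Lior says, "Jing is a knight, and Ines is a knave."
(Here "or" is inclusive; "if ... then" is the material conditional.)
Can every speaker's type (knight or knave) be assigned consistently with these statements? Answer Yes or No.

Yes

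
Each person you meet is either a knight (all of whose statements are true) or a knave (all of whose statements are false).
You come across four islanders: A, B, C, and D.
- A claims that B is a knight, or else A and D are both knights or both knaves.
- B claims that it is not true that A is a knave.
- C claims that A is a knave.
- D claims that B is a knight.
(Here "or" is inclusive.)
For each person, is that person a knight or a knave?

A is a knight, B is a knight, C is a knave, and D is a knight.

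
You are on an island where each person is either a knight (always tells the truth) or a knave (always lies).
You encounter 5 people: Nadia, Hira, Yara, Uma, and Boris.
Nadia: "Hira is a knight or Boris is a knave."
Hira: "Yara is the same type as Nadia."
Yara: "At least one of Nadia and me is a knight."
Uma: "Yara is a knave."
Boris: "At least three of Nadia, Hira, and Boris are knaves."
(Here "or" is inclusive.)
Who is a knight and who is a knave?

Nadia is a knight, Hira is a knight, Yara is a knight, Uma is a knave, and Boris is a knave.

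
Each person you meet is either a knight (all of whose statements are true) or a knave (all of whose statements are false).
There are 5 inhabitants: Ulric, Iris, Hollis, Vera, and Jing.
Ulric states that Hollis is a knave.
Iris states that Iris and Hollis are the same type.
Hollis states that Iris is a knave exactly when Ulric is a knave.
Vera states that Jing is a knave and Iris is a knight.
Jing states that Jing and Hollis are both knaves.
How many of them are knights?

1

The unique consistent assignment is Ulric=knave, Iris=knave, Hollis=knight, Vera=knave, Jing=knave.
That has 1 knight.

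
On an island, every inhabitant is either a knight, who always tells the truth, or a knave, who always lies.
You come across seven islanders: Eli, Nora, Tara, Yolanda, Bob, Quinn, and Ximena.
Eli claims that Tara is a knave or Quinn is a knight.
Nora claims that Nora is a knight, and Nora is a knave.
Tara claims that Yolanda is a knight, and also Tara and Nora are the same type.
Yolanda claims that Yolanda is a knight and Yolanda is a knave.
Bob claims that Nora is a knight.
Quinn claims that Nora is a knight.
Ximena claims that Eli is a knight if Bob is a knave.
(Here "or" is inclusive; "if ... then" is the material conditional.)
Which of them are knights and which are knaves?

Since Eli is a knight, "Tara is a knave or Quinn is a knight" needs to be true, which holds.
Nora is a knave, and the claim "Nora is a knight, and Nora is a knave" is indeed False.
Tara is a knave, so "Yolanda is a knight, and also Tara and Nora are the same type" must be False — and it is.
As a knave, Yolanda's statement "Yolanda is a knight and Yolanda is a knave" should be False; it is.
Bob is a knave, and the claim "Nora is a knight" is indeed False.
Quinn is a knave, so "Nora is a knight" must be False — and it is.
As a knight, Ximena's statement "Eli is a knight if Bob is a knave" should be true; it is.

Knights: Eli and Ximena. Knaves: Nora, Tara, Yolanda, Bob, and Quinn.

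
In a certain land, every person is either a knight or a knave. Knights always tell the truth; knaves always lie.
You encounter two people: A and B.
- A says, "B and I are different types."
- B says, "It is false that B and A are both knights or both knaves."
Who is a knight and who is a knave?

Knights: none. Knaves: A and B.

A is a knave, and the claim "B and I are different types" is indeed false.
Since B is a knave, "it is false that B and A are both knights or both knaves" needs to be false, which holds.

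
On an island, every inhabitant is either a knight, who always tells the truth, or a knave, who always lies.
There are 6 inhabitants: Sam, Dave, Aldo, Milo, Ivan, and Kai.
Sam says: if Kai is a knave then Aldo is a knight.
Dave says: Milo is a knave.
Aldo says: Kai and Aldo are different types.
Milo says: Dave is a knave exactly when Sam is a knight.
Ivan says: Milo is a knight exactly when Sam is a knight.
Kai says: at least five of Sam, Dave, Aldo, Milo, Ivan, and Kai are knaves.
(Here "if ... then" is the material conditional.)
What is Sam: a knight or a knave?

Sam is a knight.

Consistent assignments: {Sam=knight, Dave=knight, Aldo=knight, Milo=knave, Ivan=knave, Kai=knave}; {Sam=knight, Dave=knave, Aldo=knight, Milo=knight, Ivan=knight, Kai=knave}
In every consistent assignment, Sam is a knight.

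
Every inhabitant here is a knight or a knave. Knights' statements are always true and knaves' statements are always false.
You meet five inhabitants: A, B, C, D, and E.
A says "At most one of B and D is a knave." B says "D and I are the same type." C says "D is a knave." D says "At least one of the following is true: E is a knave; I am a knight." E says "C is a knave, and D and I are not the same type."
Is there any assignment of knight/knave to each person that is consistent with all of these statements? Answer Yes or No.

No

Checking all 32 assignments, each has at least one speaker whose statement's truth value contradicts their type.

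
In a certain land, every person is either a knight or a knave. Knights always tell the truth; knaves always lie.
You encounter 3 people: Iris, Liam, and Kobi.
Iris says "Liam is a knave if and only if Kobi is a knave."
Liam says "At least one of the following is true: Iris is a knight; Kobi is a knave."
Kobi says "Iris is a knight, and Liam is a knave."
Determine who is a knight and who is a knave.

Knights: Liam. Knaves: Iris and Kobi.

As a knave, Iris's statement "Liam is a knave if and only if Kobi is a knave" should be false; it is.
Liam is a knight, so "at least one of the following is true: Iris is a knight; Kobi is a knave" must be true — and it is.
Since Kobi is a knave, "Iris is a knight, and Liam is a knave" needs to be false, which holds.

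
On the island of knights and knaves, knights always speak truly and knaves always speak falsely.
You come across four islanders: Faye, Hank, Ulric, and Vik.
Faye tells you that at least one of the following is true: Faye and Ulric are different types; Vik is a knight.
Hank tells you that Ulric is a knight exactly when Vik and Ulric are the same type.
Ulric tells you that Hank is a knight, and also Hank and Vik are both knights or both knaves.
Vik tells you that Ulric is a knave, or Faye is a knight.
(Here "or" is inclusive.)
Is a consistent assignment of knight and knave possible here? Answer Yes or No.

Yes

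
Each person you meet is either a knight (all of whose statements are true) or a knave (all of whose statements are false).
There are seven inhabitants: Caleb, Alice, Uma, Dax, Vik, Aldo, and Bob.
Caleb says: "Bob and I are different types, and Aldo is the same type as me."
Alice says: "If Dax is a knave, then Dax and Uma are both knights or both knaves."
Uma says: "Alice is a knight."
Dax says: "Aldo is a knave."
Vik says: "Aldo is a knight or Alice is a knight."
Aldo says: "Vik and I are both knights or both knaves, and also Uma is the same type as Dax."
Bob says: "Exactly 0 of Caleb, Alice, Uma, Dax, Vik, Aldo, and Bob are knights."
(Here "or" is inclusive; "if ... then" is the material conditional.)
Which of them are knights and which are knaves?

Knights: Alice, Uma, Dax, and Vik. Knaves: Caleb, Aldo, and Bob.

Since Caleb is a knave, "Bob and I are different types, and Aldo is the same type as me" needs to be False, which holds.
Alice is a knight, and the claim "if Dax is a knave, then Dax and Uma are both knights or both knaves" is indeed true.
Uma (knight): "Alice is a knight" — true. ✓
Dax is a knight, so "Aldo is a knave" must be true — and it is.
As a knight, Vik's statement "Aldo is a knight or Alice is a knight" should be true; it is.
Aldo (knave): "Vik and I are both knights or both knaves, and also Uma is the same type as Dax" — False. ✓
Bob is a knave, and the claim "exactly 0 of Caleb, Alice, Uma, Dax, Vik, Aldo, and Bob are knights" is indeed False.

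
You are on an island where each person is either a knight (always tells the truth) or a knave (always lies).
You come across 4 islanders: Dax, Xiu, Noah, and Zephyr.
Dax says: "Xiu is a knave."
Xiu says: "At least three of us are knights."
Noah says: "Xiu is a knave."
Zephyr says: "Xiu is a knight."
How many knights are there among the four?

2

The unique consistent assignment is Dax=knight, Xiu=knave, Noah=knight, Zephyr=knave.
That has 2 knights.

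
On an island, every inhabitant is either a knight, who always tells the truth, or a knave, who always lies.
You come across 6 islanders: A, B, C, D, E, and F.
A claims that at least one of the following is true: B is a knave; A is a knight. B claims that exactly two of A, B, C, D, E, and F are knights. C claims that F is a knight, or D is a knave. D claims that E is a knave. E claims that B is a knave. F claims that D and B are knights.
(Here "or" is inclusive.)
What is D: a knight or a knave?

D is a knave.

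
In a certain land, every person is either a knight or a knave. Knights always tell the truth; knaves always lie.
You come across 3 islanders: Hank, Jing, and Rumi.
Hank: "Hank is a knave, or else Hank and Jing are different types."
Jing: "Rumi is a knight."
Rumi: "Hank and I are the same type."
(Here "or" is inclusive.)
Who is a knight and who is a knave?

Suppose Hank is a knave. Then Hank's statement "Hank is a knave, or else Hank and Jing are different types" would have to be false. Checking the 4 ways to assign the others, none is consistent with every speaker.
(For instance, with Jing=knave, Rumi=knave, Hank's claim "Hank is a knave, or else Hank and Jing are different types" comes out true where it would need to be false.)
So Hank must be a knight, making "Hank is a knave, or else Hank and Jing are different types" true. Taking Hank=knight, Jing=knave, Rumi=knave, each remaining statement checks out:
  Jing (knave): "Rumi is a knight" — false. ✓
  Rumi (knave): "Hank and I are the same type" — false. ✓
This is the unique consistent assignment.

Hank is a knight, Jing is a knave, and Rumi is a knave.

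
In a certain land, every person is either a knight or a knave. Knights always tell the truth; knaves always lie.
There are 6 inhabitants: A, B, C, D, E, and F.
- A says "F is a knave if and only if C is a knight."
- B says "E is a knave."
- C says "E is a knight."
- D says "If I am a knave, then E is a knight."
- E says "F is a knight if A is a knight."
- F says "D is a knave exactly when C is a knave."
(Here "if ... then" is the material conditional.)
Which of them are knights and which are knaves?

Since A is a knave, "F is a knave if and only if C is a knight" needs to be false, which holds.
B is a knave, so "E is a knave" must be false — and it is.
C is a knight; "E is a knight" is true, as required.
D is a knight; "if I am a knave, then E is a knight" is true, as required.
As a knight, E's statement "F is a knight if A is a knight" should be true; it is.
Since F is a knight, "D is a knave exactly when C is a knave" needs to be true, which holds.

A is a knave, B is a knave, C is a knight, D is a knight, E is a knight, and F is a knight.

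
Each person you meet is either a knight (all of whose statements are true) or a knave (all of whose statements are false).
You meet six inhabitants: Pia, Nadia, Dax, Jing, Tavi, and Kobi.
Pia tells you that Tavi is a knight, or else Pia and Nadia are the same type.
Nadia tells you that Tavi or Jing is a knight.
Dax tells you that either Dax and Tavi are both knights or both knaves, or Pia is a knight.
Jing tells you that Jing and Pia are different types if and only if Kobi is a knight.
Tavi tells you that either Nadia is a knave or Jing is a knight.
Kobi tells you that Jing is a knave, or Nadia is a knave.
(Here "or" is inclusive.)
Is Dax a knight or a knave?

Dax is a knight.

Consistent assignments: {Pia=knight, Nadia=knight, Dax=knight, Jing=knight, Tavi=knight, Kobi=knave}
In every consistent assignment, Dax is a knight.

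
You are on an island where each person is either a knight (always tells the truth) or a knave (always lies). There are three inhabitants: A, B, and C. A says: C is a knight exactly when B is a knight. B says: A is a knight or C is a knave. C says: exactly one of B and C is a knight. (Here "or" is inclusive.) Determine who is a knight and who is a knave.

A is a knave; "C is a knight exactly when B is a knight" is false, as required.
B is a knave, so "A is a knight or C is a knave" must be false — and it is.
Since C is a knight, "exactly one of B and C is a knight" needs to be True, which holds.

A is a knave, B is a knave, and C is a knight.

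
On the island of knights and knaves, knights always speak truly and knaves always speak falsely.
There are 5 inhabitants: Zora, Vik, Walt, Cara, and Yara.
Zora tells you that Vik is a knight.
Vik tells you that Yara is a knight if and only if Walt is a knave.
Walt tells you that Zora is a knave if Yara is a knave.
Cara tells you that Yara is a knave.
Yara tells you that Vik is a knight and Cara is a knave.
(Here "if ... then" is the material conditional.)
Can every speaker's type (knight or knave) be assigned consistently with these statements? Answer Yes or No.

No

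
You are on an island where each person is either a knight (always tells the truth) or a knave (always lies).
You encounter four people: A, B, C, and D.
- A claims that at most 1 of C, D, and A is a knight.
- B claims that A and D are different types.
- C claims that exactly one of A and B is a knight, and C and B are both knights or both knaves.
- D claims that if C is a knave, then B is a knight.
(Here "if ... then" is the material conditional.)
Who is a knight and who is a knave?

A is a knave, B is a knight, C is a knight, and D is a knight.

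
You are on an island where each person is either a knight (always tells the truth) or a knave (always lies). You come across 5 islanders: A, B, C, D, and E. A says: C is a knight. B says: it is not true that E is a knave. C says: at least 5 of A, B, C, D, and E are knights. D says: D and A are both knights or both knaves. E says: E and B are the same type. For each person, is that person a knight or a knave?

As a knight, A's statement "C is a knight" should be true; it is.
B (knight): "it is not true that E is a knave" — true. ✓
C is a knight, and the claim "at least 5 of A, B, C, D, and E are knights" is indeed true.
D (knight): "D and A are both knights or both knaves" — true. ✓
As a knight, E's statement "E and B are the same type" should be true; it is.

A is a knight, B is a knight, C is a knight, D is a knight, and E is a knight.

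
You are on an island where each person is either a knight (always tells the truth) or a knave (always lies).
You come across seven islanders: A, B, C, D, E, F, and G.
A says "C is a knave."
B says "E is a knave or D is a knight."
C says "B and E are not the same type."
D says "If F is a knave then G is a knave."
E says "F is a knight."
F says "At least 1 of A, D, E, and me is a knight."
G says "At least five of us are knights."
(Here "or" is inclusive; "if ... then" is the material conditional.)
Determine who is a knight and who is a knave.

A (knight): "C is a knave" — True. ✓
Since B is a knight, "E is a knave or D is a knight" needs to be True, which holds.
As a knave, C's statement "B and E are not the same type" should be false; it is.
D is a knight, and the claim "if F is a knave then G is a knave" is indeed True.
As a knight, E's statement "F is a knight" should be True; it is.
F (knight): "at least 1 of A, D, E, and me is a knight" — True. ✓
As a knight, G's statement "at least five of us are knights" should be True; it is.

A is a knight, B is a knight, C is a knave, D is a knight, E is a knight, F is a knight, and G is a knight.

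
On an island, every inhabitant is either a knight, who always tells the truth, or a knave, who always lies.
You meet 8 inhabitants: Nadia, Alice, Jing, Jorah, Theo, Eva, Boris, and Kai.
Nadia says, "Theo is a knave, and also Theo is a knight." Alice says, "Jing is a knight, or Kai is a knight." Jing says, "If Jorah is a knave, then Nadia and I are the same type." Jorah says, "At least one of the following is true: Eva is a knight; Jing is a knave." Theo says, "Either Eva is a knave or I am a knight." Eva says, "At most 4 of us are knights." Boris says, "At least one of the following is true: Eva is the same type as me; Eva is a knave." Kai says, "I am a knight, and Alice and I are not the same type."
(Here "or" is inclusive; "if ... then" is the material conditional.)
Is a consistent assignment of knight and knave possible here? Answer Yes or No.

Yes

One consistent assignment: Nadia=knave, Alice=knight, Jing=knight, Jorah=knight, Theo=knave, Eva=knight, Boris=knave, Kai=knave.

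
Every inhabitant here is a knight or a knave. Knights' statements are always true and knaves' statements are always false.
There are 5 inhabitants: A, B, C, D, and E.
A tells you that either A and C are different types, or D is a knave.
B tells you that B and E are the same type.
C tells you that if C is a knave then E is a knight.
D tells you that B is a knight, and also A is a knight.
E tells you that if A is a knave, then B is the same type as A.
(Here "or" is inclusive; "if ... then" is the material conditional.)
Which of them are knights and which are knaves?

Suppose A is a knave. Then A's statement "either A and C are different types, or D is a knave" would have to be false. Checking the 16 ways to assign the others, none is consistent with every speaker.
(For instance, with B=knave, C=knight, D=knave, E=knight, A's claim "either A and C are different types, or D is a knave" comes out true where it would need to be false.)
So A must be a knight, making "either A and C are different types, or D is a knave" true. Taking A=knight, B=knave, C=knight, D=knave, E=knight, each remaining statement checks out:
  B (knave): "B and E are the same type" — false. ✓
  C (knight): "if C is a knave then E is a knight" — true. ✓
  D (knave): "B is a knight, and also A is a knight" — false. ✓
  E (knight): "if A is a knave, then B is the same type as A" — true. ✓
This is the unique consistent assignment.

A is a knight, B is a knave, C is a knight, D is a knave, and E is a knight.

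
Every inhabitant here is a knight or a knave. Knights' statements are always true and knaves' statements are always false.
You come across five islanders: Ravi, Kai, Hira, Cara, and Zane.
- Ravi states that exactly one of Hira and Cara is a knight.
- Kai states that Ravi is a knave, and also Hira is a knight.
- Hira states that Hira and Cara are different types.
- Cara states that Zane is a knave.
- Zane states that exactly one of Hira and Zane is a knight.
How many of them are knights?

1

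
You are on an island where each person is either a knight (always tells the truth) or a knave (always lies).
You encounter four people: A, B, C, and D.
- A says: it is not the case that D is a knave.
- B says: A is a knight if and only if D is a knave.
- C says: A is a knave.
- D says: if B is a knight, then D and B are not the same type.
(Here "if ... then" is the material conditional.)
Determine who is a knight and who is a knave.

Knights: A and D. Knaves: B and C.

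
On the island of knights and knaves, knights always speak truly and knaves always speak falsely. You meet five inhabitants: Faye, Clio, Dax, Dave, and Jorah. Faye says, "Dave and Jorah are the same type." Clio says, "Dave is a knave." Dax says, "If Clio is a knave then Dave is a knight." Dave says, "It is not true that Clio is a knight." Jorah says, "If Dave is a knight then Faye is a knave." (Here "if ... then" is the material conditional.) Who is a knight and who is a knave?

Faye is a knave, Clio is a knight, Dax is a knight, Dave is a knave, and Jorah is a knight.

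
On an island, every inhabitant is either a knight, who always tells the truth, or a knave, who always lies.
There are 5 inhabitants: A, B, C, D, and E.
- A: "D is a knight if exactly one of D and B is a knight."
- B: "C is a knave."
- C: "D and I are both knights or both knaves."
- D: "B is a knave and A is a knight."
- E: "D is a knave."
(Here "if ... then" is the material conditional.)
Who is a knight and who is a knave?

As a knight, A's statement "D is a knight if exactly one of D and B is a knight" should be true; it is.
As a knave, B's statement "C is a knave" should be false; it is.
As a knight, C's statement "D and I are both knights or both knaves" should be true; it is.
D is a knight, and the claim "B is a knave and A is a knight" is indeed true.
E is a knave; "D is a knave" is false, as required.

A is a knight, B is a knave, C is a knight, D is a knight, and E is a knave.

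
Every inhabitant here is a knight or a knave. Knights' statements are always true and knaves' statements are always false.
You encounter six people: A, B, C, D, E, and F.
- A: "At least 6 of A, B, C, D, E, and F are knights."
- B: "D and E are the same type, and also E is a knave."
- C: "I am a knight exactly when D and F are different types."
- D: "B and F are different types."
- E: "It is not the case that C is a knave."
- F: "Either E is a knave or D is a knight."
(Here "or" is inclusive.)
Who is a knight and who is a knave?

Knights: B and F. Knaves: A, C, D, and E.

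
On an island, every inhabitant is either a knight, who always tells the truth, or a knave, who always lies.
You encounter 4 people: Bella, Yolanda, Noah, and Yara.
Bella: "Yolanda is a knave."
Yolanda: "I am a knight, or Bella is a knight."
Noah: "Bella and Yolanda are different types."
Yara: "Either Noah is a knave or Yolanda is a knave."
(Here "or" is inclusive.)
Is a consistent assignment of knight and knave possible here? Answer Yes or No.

Yes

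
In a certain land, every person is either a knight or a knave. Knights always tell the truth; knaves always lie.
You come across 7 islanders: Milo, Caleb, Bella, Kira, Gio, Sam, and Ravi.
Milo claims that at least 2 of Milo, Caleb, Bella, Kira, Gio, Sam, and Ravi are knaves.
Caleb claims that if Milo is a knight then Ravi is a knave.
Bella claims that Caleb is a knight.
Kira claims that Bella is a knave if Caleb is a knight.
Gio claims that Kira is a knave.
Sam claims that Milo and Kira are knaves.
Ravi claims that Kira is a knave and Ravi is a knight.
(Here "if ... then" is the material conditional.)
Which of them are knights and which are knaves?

Milo is a knight, Caleb is a knight, Bella is a knight, Kira is a knave, Gio is a knight, Sam is a knave, and Ravi is a knave.

Milo is a knight; "at least 2 of Milo, Caleb, Bella, Kira, Gio, Sam, and Ravi are knaves" is True, as required.
Caleb is a knight, and the claim "if Milo is a knight then Ravi is a knave" is indeed True.
Bella is a knight, and the claim "Caleb is a knight" is indeed True.
Kira is a knave, and the claim "Bella is a knave if Caleb is a knight" is indeed false.
As a knight, Gio's statement "Kira is a knave" should be True; it is.
Sam is a knave; "Milo and Kira are knaves" is false, as required.
Ravi is a knave, and the claim "Kira is a knave and Ravi is a knight" is indeed false.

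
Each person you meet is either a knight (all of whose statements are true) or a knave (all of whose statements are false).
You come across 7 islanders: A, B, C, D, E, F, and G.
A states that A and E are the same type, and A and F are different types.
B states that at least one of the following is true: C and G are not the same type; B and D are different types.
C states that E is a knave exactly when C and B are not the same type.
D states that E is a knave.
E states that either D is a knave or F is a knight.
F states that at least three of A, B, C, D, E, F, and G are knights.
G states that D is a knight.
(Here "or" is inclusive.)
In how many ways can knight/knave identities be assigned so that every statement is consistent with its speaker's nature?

3

Consistent assignments:
  A=knave, B=knight, C=knight, D=knave, E=knight, F=knight, G=knave
  A=knave, B=knight, C=knave, D=knave, E=knight, F=knight, G=knave
  A=knave, B=knight, C=knave, D=knave, E=knight, F=knave, G=knave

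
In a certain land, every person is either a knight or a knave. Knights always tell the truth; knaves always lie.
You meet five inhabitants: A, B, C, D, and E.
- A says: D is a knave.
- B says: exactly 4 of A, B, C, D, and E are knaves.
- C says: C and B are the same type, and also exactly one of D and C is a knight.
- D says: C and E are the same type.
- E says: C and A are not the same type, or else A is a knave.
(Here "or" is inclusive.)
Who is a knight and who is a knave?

A is a knight; "D is a knave" is True, as required.
B is a knave, so "exactly 4 of A, B, C, D, and E are knaves" must be False — and it is.
C (knave): "C and B are the same type, and also exactly one of D and C is a knight" — False. ✓
D (knave): "C and E are the same type" — False. ✓
E (knight): "C and A are not the same type, or else A is a knave" — True. ✓

Knights: A and E. Knaves: B, C, and D.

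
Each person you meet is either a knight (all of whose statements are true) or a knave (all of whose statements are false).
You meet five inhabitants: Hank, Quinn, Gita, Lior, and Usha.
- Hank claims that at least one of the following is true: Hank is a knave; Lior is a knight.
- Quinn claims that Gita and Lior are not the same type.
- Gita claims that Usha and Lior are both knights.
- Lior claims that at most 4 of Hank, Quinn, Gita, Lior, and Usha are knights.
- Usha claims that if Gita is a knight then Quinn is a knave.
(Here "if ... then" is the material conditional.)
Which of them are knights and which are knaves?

Knights: Hank, Gita, Lior, and Usha. Knaves: Quinn.

Hank is a knight, so "at least one of the following is true: Hank is a knave; Lior is a knight" must be True — and it is.
Quinn is a knave, so "Gita and Lior are not the same type" must be false — and it is.
Gita (knight): "Usha and Lior are both knights" — True. ✓
As a knight, Lior's statement "at most 4 of Hank, Quinn, Gita, Lior, and Usha are knights" should be True; it is.
Usha is a knight; "if Gita is a knight then Quinn is a knave" is True, as required.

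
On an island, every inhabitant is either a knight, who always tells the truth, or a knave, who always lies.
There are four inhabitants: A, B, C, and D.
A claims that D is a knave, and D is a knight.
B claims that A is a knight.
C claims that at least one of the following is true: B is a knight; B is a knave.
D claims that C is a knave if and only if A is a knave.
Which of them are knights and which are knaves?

Suppose A is a knight. Then A's statement "D is a knave, and D is a knight" would have to be true. Checking the 8 ways to assign the others, none is consistent with every speaker.
(For instance, with B=knave, C=knight, D=knave, A's claim "D is a knave, and D is a knight" comes out false where it would need to be true.)
So A must be a knave, making "D is a knave, and D is a knight" false. Taking A=knave, B=knave, C=knight, D=knave, each remaining statement checks out:
  B (knave): "A is a knight" — false. ✓
  C (knight): "at least one of the following is true: B is a knight; B is a knave" — true. ✓
  D (knave): "C is a knave if and only if A is a knave" — false. ✓
This is the unique consistent assignment.

A is a knave, B is a knave, C is a knight, and D is a knave.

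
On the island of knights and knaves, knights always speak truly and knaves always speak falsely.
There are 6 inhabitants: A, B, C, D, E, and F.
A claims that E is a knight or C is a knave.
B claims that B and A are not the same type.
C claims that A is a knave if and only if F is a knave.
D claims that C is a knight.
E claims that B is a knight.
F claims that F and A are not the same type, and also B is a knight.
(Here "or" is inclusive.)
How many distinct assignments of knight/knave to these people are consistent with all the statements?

1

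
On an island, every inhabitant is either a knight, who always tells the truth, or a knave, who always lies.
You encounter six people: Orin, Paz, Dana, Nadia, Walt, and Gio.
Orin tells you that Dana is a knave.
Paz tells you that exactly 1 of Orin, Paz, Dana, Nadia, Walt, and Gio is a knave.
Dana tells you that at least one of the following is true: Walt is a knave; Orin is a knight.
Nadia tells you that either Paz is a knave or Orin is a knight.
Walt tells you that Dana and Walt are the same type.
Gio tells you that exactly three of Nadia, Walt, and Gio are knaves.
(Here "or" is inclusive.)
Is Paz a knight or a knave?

Consistent assignments: {Orin=knave, Paz=knave, Dana=knight, Nadia=knight, Walt=knave, Gio=knave}
In every consistent assignment, Paz is a knave.

Paz is a knave.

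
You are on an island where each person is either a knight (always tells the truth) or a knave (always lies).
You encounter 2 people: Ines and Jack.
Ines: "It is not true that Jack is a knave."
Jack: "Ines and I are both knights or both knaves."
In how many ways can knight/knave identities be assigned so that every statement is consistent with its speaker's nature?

1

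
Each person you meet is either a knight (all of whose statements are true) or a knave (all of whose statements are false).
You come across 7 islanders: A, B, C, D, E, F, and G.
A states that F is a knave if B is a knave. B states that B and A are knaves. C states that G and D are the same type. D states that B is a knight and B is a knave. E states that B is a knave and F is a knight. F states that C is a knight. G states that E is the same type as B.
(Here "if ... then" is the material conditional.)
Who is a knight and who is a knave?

A is a knight, B is a knave, C is a knave, D is a knave, E is a knave, F is a knave, and G is a knight.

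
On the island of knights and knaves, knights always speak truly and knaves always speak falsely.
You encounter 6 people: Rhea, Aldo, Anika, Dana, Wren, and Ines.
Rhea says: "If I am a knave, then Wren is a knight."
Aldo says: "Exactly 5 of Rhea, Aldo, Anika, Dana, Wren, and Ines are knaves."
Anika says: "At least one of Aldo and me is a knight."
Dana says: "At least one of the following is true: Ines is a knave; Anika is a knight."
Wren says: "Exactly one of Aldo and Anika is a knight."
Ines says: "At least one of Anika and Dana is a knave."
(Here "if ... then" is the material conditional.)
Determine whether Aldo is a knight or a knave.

Aldo is a knave.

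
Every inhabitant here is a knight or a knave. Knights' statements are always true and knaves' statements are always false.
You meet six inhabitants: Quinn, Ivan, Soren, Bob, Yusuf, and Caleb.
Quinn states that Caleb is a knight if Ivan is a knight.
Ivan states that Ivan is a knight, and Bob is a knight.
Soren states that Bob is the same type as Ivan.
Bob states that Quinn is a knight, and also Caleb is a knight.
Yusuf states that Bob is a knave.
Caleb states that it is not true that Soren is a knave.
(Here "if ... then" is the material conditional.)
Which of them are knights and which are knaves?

Quinn is a knight, Ivan is a knight, Soren is a knight, Bob is a knight, Yusuf is a knave, and Caleb is a knight.

Quinn is a knight; "Caleb is a knight if Ivan is a knight" is true, as required.
As a knight, Ivan's statement "Ivan is a knight, and Bob is a knight" should be true; it is.
Soren is a knight; "Bob is the same type as Ivan" is true, as required.
Bob is a knight, and the claim "Quinn is a knight, and also Caleb is a knight" is indeed true.
Since Yusuf is a knave, "Bob is a knave" needs to be false, which holds.
Caleb is a knight, so "it is not true that Soren is a knave" must be true — and it is.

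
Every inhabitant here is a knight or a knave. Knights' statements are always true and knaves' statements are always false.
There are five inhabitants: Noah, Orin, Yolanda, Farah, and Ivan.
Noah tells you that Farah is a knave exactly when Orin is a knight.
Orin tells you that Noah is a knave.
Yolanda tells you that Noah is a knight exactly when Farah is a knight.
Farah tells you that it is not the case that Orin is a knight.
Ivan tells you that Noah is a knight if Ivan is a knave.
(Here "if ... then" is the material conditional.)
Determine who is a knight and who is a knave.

Knights: Noah, Yolanda, Farah, and Ivan. Knaves: Orin.

Noah is a knight, so "Farah is a knave exactly when Orin is a knight" must be true — and it is.
Orin is a knave, so "Noah is a knave" must be false — and it is.
Yolanda is a knight, so "Noah is a knight exactly when Farah is a knight" must be true — and it is.
Farah (knight): "it is not the case that Orin is a knight" — true. ✓
Ivan is a knight; "Noah is a knight if Ivan is a knave" is true, as required.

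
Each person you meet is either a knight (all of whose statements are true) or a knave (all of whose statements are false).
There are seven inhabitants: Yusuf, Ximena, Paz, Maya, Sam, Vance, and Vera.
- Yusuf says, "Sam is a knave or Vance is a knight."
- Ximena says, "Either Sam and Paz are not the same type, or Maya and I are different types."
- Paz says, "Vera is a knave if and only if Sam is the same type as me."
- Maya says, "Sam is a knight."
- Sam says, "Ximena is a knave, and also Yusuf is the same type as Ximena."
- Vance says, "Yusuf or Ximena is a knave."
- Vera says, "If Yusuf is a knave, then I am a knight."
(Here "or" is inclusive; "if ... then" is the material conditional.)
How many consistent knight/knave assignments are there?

3

Consistent assignments:
  Yusuf=knight, Ximena=knight, Paz=knight, Maya=knave, Sam=knave, Vance=knave, Vera=knight
  Yusuf=knight, Ximena=knight, Paz=knave, Maya=knave, Sam=knave, Vance=knave, Vera=knight
  Yusuf=knight, Ximena=knave, Paz=knave, Maya=knave, Sam=knave, Vance=knight, Vera=knight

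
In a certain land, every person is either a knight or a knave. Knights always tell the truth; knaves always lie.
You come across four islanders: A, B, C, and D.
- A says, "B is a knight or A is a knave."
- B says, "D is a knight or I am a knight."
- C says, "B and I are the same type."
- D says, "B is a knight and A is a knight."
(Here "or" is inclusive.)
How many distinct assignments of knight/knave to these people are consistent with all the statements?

2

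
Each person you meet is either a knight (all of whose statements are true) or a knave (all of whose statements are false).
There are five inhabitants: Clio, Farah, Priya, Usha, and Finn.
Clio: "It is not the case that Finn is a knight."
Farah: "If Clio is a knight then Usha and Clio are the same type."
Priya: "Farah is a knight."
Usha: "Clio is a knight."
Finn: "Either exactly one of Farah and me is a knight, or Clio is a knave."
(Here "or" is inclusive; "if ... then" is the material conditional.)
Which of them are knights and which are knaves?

Clio is a knave; "it is not the case that Finn is a knight" is False, as required.
As a knight, Farah's statement "if Clio is a knight then Usha and Clio are the same type" should be true; it is.
Since Priya is a knight, "Farah is a knight" needs to be true, which holds.
Usha (knave): "Clio is a knight" — False. ✓
Since Finn is a knight, "either exactly one of Farah and me is a knight, or Clio is a knave" needs to be true, which holds.

Clio is a knave, Farah is a knight, Priya is a knight, Usha is a knave, and Finn is a knight.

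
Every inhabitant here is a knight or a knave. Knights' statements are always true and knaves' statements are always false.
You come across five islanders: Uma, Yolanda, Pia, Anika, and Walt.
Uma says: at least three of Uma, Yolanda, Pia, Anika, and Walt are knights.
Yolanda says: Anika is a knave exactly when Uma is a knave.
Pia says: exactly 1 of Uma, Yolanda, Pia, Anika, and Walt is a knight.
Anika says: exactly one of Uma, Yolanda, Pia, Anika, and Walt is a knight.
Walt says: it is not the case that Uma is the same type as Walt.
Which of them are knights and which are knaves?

Uma is a knave, Yolanda is a knight, Pia is a knave, Anika is a knave, and Walt is a knight.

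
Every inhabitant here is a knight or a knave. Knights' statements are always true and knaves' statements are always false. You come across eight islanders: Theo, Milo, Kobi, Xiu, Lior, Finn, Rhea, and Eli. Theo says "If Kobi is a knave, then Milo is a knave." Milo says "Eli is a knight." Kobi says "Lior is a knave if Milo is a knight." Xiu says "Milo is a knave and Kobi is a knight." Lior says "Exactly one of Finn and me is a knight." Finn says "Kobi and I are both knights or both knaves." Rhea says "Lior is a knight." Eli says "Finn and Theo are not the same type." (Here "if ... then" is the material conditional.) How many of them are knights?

4

The unique consistent assignment is Theo=knight, Milo=knight, Kobi=knight, Xiu=knave, Lior=knave, Finn=knave, Rhea=knave, Eli=knight.
That has 4 knights.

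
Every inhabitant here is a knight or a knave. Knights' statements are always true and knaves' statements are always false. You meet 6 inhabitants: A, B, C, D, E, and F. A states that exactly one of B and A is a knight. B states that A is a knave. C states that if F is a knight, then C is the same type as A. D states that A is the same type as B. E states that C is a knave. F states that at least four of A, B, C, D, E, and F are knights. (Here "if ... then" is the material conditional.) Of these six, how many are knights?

The unique consistent assignment is A=knight, B=knave, C=knight, D=knave, E=knave, F=knave.
That has 2 knights.

2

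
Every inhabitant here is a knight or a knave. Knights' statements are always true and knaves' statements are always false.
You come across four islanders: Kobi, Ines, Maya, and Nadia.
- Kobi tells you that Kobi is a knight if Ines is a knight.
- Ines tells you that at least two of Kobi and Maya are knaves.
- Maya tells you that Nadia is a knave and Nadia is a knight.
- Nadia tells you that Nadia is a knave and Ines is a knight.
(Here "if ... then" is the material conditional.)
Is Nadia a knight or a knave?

Consistent assignments: {Kobi=knight, Ines=knave, Maya=knave, Nadia=knave}
In every consistent assignment, Nadia is a knave.

Nadia is a knave.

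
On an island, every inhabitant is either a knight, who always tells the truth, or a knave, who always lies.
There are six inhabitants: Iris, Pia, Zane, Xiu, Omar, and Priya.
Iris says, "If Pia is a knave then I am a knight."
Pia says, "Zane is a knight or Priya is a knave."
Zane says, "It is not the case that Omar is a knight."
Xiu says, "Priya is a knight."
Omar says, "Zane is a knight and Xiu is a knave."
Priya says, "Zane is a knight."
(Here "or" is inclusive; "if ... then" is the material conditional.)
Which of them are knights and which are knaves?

Iris is a knight, Pia is a knight, Zane is a knight, Xiu is a knight, Omar is a knave, and Priya is a knight.

Iris is a knight; "if Pia is a knave then I am a knight" is True, as required.
Since Pia is a knight, "Zane is a knight or Priya is a knave" needs to be True, which holds.
Zane (knight): "it is not the case that Omar is a knight" — True. ✓
Xiu is a knight, so "Priya is a knight" must be True — and it is.
Omar is a knave, and the claim "Zane is a knight and Xiu is a knave" is indeed false.
As a knight, Priya's statement "Zane is a knight" should be True; it is.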